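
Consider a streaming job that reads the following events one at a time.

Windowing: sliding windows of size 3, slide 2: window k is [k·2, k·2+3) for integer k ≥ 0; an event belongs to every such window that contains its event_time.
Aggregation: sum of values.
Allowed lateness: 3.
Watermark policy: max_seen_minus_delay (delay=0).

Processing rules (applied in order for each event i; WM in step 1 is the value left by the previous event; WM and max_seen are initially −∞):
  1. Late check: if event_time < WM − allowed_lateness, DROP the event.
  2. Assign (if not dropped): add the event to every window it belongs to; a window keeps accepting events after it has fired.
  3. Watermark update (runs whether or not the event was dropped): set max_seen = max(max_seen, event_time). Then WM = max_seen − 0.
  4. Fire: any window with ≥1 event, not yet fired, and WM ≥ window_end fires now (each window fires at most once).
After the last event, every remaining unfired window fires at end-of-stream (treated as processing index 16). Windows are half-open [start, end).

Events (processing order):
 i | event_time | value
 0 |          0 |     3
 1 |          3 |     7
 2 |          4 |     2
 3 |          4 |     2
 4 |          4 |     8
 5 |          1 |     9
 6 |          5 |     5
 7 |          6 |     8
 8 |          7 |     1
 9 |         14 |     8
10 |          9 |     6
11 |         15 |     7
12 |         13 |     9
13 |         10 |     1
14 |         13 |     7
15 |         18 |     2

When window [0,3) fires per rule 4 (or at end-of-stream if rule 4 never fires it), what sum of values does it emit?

i=0 t=0 v=3: → [0,3); WM=0
i=1 t=3 v=7: → [2,5); WM=3; [0,3) fires=3
i=2 t=4 v=2: → [4,7),[2,5); WM=4
i=3 t=4 v=2: → [4,7),[2,5); WM=4
i=4 t=4 v=8: → [4,7),[2,5); WM=4
i=5 t=1 v=9: → [0,3); WM=4
i=6 t=5 v=5: → [4,7); WM=5; [2,5) fires=19
i=7 t=6 v=8: → [6,9),[4,7); WM=6
i=8 t=7 v=1: → [6,9); WM=7; [4,7) fires=25
i=9 t=14 v=8: → [14,17),[12,15); WM=14; [6,9) fires=9
i=10 t=9 v=6: DROP (t<14-3); WM=14
i=11 t=15 v=7: → [14,17); WM=15; [12,15) fires=8
i=12 t=13 v=9: → [12,15); WM=15
i=13 t=10 v=1: DROP (t<15-3); WM=15
i=14 t=13 v=7: → [12,15); WM=15
i=15 t=18 v=2: → [18,21),[16,19); WM=18; [14,17) fires=15

3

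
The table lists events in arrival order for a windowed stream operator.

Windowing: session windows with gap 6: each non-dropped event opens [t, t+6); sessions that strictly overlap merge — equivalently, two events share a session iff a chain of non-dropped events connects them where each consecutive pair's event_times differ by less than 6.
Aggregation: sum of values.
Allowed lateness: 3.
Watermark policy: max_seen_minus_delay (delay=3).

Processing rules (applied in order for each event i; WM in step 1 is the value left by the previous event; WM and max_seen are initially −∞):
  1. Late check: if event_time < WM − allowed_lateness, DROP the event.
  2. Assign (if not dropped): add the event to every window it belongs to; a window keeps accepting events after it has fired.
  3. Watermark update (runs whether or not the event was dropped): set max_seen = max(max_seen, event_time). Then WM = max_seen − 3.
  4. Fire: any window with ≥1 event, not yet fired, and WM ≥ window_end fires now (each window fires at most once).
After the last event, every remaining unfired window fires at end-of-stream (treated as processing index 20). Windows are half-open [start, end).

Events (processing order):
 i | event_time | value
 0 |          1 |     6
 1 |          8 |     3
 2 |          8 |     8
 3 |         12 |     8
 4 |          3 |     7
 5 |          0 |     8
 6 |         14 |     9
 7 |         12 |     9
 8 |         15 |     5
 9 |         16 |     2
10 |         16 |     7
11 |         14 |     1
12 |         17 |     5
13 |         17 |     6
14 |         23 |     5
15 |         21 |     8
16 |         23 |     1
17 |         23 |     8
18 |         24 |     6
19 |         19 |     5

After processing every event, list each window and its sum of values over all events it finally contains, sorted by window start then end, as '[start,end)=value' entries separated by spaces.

[1,7)=6 [8,30)=96

i=0 t=1 v=6: → [1,7); WM=-2
i=1 t=8 v=3: → [8,14); WM=5
i=2 t=8 v=8: → [8,14); WM=5
i=3 t=12 v=8: → [8,18); WM=9
i=4 t=3 v=7: DROP (t<9-3); WM=9
i=5 t=0 v=8: DROP (t<9-3); WM=9
i=6 t=14 v=9: → [8,20); WM=11
i=7 t=12 v=9: → [8,20); WM=11
i=8 t=15 v=5: → [8,21); WM=12
i=9 t=16 v=2: → [8,22); WM=13
i=10 t=16 v=7: → [8,22); WM=13
i=11 t=14 v=1: → [8,22); WM=13
i=12 t=17 v=5: → [8,23); WM=14
i=13 t=17 v=6: → [8,23); WM=14
i=14 t=23 v=5: → [23,29); WM=20
i=15 t=21 v=8: → [8,29); WM=20
i=16 t=23 v=1: → [8,29); WM=20
i=17 t=23 v=8: → [8,29); WM=20
i=18 t=24 v=6: → [8,30); WM=21
i=19 t=19 v=5: → [8,30); WM=21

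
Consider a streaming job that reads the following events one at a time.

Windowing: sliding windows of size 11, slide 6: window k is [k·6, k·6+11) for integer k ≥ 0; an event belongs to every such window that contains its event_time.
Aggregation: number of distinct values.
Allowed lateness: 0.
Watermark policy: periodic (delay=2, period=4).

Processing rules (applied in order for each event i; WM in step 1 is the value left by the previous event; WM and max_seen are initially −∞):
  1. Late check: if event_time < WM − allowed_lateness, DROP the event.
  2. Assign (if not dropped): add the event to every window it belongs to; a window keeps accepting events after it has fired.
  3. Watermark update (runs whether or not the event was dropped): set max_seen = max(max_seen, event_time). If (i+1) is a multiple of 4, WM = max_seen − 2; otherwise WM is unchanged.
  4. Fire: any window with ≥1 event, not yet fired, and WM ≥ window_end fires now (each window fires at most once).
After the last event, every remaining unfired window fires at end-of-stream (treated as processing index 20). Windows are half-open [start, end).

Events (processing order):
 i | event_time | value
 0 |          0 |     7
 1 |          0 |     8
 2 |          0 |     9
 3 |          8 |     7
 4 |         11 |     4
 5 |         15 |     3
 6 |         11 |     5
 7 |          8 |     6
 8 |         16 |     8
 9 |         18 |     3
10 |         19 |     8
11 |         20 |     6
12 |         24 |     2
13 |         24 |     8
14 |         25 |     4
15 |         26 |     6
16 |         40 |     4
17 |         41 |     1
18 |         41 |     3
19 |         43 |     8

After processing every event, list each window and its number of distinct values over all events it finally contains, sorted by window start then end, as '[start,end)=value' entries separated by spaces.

[0,11)=4 [6,17)=6 [12,23)=3 [18,29)=5 [24,35)=4 [30,41)=1 [36,47)=4 [42,53)=1

i=0 t=0 v=7: → [0,11); WM=−∞
i=1 t=0 v=8: → [0,11); WM=−∞
i=2 t=0 v=9: → [0,11); WM=−∞
i=3 t=8 v=7: → [6,17),[0,11); WM=6
i=4 t=11 v=4: → [6,17); WM=6
i=5 t=15 v=3: → [12,23),[6,17); WM=6
i=6 t=11 v=5: → [6,17); WM=6
i=7 t=8 v=6: → [6,17),[0,11); WM=13; [0,11) fires=4
i=8 t=16 v=8: → [12,23),[6,17); WM=13
i=9 t=18 v=3: → [18,29),[12,23); WM=13
i=10 t=19 v=8: → [18,29),[12,23); WM=13
i=11 t=20 v=6: → [18,29),[12,23); WM=18; [6,17) fires=6
i=12 t=24 v=2: → [24,35),[18,29); WM=18
i=13 t=24 v=8: → [24,35),[18,29); WM=18
i=14 t=25 v=4: → [24,35),[18,29); WM=18
i=15 t=26 v=6: → [24,35),[18,29); WM=24; [12,23) fires=3
i=16 t=40 v=4: → [36,47),[30,41); WM=24
i=17 t=41 v=1: → [36,47); WM=24
i=18 t=41 v=3: → [36,47); WM=24
i=19 t=43 v=8: → [42,53),[36,47); WM=41; [18,29) fires=5 [24,35) fires=4 [30,41) fires=1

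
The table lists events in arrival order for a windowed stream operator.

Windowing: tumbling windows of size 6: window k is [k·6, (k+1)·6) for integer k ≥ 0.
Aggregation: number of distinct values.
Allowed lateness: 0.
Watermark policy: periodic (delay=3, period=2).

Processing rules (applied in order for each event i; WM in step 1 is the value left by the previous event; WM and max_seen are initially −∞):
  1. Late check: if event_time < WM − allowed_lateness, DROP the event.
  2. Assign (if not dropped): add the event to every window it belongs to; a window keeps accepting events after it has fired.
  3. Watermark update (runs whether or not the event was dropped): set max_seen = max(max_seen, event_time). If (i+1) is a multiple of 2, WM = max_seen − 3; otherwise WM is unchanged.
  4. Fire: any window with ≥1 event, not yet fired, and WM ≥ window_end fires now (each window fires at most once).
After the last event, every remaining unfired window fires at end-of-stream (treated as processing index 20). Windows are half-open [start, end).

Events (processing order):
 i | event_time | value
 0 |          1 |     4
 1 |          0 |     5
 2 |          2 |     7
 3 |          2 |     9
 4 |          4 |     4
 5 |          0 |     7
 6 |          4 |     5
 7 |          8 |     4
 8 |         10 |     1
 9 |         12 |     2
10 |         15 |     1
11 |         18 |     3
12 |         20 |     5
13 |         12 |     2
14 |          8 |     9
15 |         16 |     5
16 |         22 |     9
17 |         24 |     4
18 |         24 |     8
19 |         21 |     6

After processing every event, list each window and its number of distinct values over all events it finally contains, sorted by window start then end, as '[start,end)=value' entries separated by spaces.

i=0 t=1 v=4: → [0,6); WM=−∞
i=1 t=0 v=5: → [0,6); WM=-2
i=2 t=2 v=7: → [0,6); WM=-2
i=3 t=2 v=9: → [0,6); WM=-1
i=4 t=4 v=4: → [0,6); WM=-1
i=5 t=0 v=7: → [0,6); WM=1
i=6 t=4 v=5: → [0,6); WM=1
i=7 t=8 v=4: → [6,12); WM=5
i=8 t=10 v=1: → [6,12); WM=5
i=9 t=12 v=2: → [12,18); WM=9; [0,6) fires=4
i=10 t=15 v=1: → [12,18); WM=9
i=11 t=18 v=3: → [18,24); WM=15; [6,12) fires=2
i=12 t=20 v=5: → [18,24); WM=15
i=13 t=12 v=2: DROP (t<15-0); WM=17
i=14 t=8 v=9: DROP (t<17-0); WM=17
i=15 t=16 v=5: DROP (t<17-0); WM=17
i=16 t=22 v=9: → [18,24); WM=17
i=17 t=24 v=4: → [24,30); WM=21; [12,18) fires=2
i=18 t=24 v=8: → [24,30); WM=21
i=19 t=21 v=6: → [18,24); WM=21

[0,6)=4 [6,12)=2 [12,18)=2 [18,24)=4 [24,30)=2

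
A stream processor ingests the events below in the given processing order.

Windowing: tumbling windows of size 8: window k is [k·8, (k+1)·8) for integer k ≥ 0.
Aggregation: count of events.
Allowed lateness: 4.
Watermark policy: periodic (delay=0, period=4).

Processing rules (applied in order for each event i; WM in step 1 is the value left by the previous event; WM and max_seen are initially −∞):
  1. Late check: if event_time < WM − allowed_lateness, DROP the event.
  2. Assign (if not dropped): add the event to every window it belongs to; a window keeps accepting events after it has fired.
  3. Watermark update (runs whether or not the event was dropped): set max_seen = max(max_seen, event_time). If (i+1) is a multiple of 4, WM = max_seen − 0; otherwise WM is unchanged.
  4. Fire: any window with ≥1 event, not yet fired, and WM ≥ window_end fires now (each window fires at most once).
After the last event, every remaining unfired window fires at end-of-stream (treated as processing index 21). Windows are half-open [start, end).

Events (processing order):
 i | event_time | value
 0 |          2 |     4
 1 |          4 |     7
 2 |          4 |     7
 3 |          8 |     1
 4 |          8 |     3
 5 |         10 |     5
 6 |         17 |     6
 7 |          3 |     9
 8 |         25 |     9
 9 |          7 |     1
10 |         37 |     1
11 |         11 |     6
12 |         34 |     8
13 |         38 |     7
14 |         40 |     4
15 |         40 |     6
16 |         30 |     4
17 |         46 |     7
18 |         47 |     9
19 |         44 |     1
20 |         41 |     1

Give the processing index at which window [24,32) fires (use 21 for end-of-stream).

i=0 t=2 v=4: → [0,8); WM=−∞
i=1 t=4 v=7: → [0,8); WM=−∞
i=2 t=4 v=7: → [0,8); WM=−∞
i=3 t=8 v=1: → [8,16); WM=8; [0,8) fires=3
i=4 t=8 v=3: → [8,16); WM=8
i=5 t=10 v=5: → [8,16); WM=8
i=6 t=17 v=6: → [16,24); WM=8
i=7 t=3 v=9: DROP (t<8-4); WM=17; [8,16) fires=3
i=8 t=25 v=9: → [24,32); WM=17
i=9 t=7 v=1: DROP (t<17-4); WM=17
i=10 t=37 v=1: → [32,40); WM=17
i=11 t=11 v=6: DROP (t<17-4); WM=37; [16,24) fires=1 [24,32) fires=1
i=12 t=34 v=8: → [32,40); WM=37
i=13 t=38 v=7: → [32,40); WM=37
i=14 t=40 v=4: → [40,48); WM=37
i=15 t=40 v=6: → [40,48); WM=40; [32,40) fires=3
i=16 t=30 v=4: DROP (t<40-4); WM=40
i=17 t=46 v=7: → [40,48); WM=40
i=18 t=47 v=9: → [40,48); WM=40
i=19 t=44 v=1: → [40,48); WM=47
i=20 t=41 v=1: DROP (t<47-4); WM=47

11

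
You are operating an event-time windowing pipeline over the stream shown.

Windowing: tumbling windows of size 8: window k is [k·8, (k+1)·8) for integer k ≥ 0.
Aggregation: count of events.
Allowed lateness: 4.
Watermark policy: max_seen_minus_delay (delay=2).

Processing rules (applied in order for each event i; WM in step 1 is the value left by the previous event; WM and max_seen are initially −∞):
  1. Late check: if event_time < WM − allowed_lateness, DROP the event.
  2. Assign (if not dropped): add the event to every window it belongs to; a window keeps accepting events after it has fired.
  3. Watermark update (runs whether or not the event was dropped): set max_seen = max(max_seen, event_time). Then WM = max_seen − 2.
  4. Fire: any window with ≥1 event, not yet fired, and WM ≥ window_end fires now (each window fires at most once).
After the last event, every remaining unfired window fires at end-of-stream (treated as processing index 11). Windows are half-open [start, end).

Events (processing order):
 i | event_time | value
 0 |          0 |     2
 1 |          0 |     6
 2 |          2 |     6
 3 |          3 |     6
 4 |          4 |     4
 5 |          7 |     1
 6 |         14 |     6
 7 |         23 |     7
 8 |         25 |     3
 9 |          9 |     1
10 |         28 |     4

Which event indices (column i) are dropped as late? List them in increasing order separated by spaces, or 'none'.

9

i=0 t=0 v=2: → [0,8); WM=-2
i=1 t=0 v=6: → [0,8); WM=-2
i=2 t=2 v=6: → [0,8); WM=0
i=3 t=3 v=6: → [0,8); WM=1
i=4 t=4 v=4: → [0,8); WM=2
i=5 t=7 v=1: → [0,8); WM=5
i=6 t=14 v=6: → [8,16); WM=12; [0,8) fires=6
i=7 t=23 v=7: → [16,24); WM=21; [8,16) fires=1
i=8 t=25 v=3: → [24,32); WM=23
i=9 t=9 v=1: DROP (t<23-4); WM=23
i=10 t=28 v=4: → [24,32); WM=26; [16,24) fires=1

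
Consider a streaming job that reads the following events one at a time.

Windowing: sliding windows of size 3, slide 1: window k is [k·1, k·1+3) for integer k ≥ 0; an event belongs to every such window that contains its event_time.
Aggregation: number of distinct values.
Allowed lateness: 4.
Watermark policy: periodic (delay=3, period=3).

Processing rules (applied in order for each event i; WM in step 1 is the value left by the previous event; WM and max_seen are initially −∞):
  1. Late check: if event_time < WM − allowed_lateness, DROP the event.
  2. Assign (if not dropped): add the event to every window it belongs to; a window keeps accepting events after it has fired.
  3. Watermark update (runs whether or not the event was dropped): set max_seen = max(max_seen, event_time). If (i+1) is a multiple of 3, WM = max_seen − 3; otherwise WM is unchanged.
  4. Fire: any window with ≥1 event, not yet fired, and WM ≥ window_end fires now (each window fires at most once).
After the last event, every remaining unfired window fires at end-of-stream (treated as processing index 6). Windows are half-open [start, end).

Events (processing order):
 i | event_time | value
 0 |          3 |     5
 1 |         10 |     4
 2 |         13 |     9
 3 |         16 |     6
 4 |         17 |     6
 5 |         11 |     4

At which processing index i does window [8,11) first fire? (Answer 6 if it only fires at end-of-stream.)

i=0 t=3 v=5: → [3,6),[2,5),[1,4); WM=−∞
i=1 t=10 v=4: → [10,13),[9,12),[8,11); WM=−∞
i=2 t=13 v=9: → [13,16),[12,15),[11,14); WM=10; [1,4) fires=1 [2,5) fires=1 [3,6) fires=1
i=3 t=16 v=6: → [16,19),[15,18),[14,17); WM=10
i=4 t=17 v=6: → [17,20),[16,19),[15,18); WM=10
i=5 t=11 v=4: → [11,14),[10,13),[9,12); WM=14; [8,11) fires=1 [9,12) fires=1 [10,13) fires=1 [11,14) fires=2

5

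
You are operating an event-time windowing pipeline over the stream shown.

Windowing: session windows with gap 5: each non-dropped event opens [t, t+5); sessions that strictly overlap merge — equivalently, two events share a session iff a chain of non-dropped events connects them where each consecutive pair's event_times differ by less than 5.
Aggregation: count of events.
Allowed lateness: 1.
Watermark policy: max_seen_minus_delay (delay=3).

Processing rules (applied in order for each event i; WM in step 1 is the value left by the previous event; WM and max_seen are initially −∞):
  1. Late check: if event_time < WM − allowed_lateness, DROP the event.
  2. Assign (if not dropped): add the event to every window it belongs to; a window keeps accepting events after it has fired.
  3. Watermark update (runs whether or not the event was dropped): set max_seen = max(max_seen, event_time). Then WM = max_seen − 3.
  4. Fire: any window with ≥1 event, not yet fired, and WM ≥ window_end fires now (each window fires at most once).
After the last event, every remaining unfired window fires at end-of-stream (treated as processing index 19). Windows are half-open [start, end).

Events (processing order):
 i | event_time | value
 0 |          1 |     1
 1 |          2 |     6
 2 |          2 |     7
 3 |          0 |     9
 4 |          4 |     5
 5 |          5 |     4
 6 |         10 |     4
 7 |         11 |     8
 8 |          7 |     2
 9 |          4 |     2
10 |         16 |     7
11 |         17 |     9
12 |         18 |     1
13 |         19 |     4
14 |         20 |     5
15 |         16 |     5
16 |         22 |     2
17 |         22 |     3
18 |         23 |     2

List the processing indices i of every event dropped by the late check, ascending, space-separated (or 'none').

i=0 t=1 v=1: → [1,6); WM=-2
i=1 t=2 v=6: → [1,7); WM=-1
i=2 t=2 v=7: → [1,7); WM=-1
i=3 t=0 v=9: → [0,7); WM=-1
i=4 t=4 v=5: → [0,9); WM=1
i=5 t=5 v=4: → [0,10); WM=2
i=6 t=10 v=4: → [10,15); WM=7
i=7 t=11 v=8: → [10,16); WM=8
i=8 t=7 v=2: → [0,16); WM=8
i=9 t=4 v=2: DROP (t<8-1); WM=8
i=10 t=16 v=7: → [16,21); WM=13
i=11 t=17 v=9: → [16,22); WM=14
i=12 t=18 v=1: → [16,23); WM=15
i=13 t=19 v=4: → [16,24); WM=16
i=14 t=20 v=5: → [16,25); WM=17
i=15 t=16 v=5: → [16,25); WM=17
i=16 t=22 v=2: → [16,27); WM=19
i=17 t=22 v=3: → [16,27); WM=19
i=18 t=23 v=2: → [16,28); WM=20

9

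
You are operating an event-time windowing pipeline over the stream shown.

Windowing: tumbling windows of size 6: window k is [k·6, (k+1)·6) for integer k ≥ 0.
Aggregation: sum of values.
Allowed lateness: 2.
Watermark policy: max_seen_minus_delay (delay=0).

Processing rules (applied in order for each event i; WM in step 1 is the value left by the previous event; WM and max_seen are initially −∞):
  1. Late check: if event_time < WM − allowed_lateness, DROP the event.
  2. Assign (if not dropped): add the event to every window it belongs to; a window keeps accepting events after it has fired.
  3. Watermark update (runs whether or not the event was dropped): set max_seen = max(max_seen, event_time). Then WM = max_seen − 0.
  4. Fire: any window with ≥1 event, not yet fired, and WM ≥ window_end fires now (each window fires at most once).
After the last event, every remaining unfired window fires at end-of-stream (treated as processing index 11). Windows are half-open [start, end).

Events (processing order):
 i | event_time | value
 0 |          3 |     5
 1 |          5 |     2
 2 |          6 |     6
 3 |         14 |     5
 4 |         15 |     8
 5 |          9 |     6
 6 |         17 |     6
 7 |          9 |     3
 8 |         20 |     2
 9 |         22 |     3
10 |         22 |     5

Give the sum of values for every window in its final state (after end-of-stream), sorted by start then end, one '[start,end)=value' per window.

[0,6)=7 [6,12)=6 [12,18)=19 [18,24)=10

i=0 t=3 v=5: → [0,6); WM=3
i=1 t=5 v=2: → [0,6); WM=5
i=2 t=6 v=6: → [6,12); WM=6; [0,6) fires=7
i=3 t=14 v=5: → [12,18); WM=14; [6,12) fires=6
i=4 t=15 v=8: → [12,18); WM=15
i=5 t=9 v=6: DROP (t<15-2); WM=15
i=6 t=17 v=6: → [12,18); WM=17
i=7 t=9 v=3: DROP (t<17-2); WM=17
i=8 t=20 v=2: → [18,24); WM=20; [12,18) fires=19
i=9 t=22 v=3: → [18,24); WM=22
i=10 t=22 v=5: → [18,24); WM=22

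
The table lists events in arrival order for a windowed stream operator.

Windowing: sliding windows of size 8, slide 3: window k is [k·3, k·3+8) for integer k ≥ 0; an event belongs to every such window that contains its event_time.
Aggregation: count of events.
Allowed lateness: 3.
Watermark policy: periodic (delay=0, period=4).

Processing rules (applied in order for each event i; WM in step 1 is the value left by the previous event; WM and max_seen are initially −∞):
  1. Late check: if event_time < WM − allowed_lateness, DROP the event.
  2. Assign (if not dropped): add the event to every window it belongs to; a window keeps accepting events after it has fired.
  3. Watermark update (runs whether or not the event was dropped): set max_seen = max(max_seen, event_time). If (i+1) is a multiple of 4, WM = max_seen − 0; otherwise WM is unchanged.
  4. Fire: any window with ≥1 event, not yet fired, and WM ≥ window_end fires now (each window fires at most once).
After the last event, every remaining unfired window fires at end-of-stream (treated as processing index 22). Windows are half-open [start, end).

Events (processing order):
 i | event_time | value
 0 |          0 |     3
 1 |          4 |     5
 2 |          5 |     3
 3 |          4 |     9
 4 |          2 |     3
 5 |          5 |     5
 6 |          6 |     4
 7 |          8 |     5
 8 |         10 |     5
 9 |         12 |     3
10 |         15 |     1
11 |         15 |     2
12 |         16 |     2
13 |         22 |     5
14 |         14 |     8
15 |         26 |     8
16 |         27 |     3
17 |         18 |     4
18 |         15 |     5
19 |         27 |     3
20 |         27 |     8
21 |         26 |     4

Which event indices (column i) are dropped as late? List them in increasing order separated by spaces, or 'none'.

i=0 t=0 v=3: → [0,8); WM=−∞
i=1 t=4 v=5: → [3,11),[0,8); WM=−∞
i=2 t=5 v=3: → [3,11),[0,8); WM=−∞
i=3 t=4 v=9: → [3,11),[0,8); WM=5
i=4 t=2 v=3: → [0,8); WM=5
i=5 t=5 v=5: → [3,11),[0,8); WM=5
i=6 t=6 v=4: → [6,14),[3,11),[0,8); WM=5
i=7 t=8 v=5: → [6,14),[3,11); WM=8; [0,8) fires=7
i=8 t=10 v=5: → [9,17),[6,14),[3,11); WM=8
i=9 t=12 v=3: → [12,20),[9,17),[6,14); WM=8
i=10 t=15 v=1: → [15,23),[12,20),[9,17); WM=8
i=11 t=15 v=2: → [15,23),[12,20),[9,17); WM=15; [3,11) fires=7 [6,14) fires=4
i=12 t=16 v=2: → [15,23),[12,20),[9,17); WM=15
i=13 t=22 v=5: → [21,29),[18,26),[15,23); WM=15
i=14 t=14 v=8: → [12,20),[9,17); WM=15
i=15 t=26 v=8: → [24,32),[21,29); WM=26; [9,17) fires=6 [12,20) fires=5 [15,23) fires=4 [18,26) fires=1
i=16 t=27 v=3: → [27,35),[24,32),[21,29); WM=26
i=17 t=18 v=4: DROP (t<26-3); WM=26
i=18 t=15 v=5: DROP (t<26-3); WM=26
i=19 t=27 v=3: → [27,35),[24,32),[21,29); WM=27
i=20 t=27 v=8: → [27,35),[24,32),[21,29); WM=27
i=21 t=26 v=4: → [24,32),[21,29); WM=27

17 18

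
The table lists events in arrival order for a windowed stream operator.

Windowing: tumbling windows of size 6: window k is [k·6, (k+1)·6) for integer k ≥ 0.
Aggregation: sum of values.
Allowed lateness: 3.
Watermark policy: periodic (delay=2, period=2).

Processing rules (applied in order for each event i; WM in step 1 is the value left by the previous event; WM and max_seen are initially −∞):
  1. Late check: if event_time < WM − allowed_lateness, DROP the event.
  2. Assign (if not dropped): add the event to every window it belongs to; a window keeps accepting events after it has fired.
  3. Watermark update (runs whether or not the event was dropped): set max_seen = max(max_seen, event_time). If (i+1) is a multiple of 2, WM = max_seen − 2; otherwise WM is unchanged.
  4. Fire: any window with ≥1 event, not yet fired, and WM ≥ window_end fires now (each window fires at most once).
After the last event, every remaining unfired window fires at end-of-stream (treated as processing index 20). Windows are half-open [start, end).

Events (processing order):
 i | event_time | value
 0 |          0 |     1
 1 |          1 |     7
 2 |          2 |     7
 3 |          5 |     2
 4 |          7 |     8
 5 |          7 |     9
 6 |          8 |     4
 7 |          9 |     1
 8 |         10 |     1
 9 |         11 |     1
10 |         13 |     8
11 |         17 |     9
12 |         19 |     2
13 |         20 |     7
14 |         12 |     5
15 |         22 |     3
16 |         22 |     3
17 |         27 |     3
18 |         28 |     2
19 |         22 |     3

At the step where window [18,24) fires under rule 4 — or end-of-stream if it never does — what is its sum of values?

i=0 t=0 v=1: → [0,6); WM=−∞
i=1 t=1 v=7: → [0,6); WM=-1
i=2 t=2 v=7: → [0,6); WM=-1
i=3 t=5 v=2: → [0,6); WM=3
i=4 t=7 v=8: → [6,12); WM=3
i=5 t=7 v=9: → [6,12); WM=5
i=6 t=8 v=4: → [6,12); WM=5
i=7 t=9 v=1: → [6,12); WM=7; [0,6) fires=17
i=8 t=10 v=1: → [6,12); WM=7
i=9 t=11 v=1: → [6,12); WM=9
i=10 t=13 v=8: → [12,18); WM=9
i=11 t=17 v=9: → [12,18); WM=15; [6,12) fires=24
i=12 t=19 v=2: → [18,24); WM=15
i=13 t=20 v=7: → [18,24); WM=18; [12,18) fires=17
i=14 t=12 v=5: DROP (t<18-3); WM=18
i=15 t=22 v=3: → [18,24); WM=20
i=16 t=22 v=3: → [18,24); WM=20
i=17 t=27 v=3: → [24,30); WM=25; [18,24) fires=15
i=18 t=28 v=2: → [24,30); WM=25
i=19 t=22 v=3: → [18,24); WM=26

15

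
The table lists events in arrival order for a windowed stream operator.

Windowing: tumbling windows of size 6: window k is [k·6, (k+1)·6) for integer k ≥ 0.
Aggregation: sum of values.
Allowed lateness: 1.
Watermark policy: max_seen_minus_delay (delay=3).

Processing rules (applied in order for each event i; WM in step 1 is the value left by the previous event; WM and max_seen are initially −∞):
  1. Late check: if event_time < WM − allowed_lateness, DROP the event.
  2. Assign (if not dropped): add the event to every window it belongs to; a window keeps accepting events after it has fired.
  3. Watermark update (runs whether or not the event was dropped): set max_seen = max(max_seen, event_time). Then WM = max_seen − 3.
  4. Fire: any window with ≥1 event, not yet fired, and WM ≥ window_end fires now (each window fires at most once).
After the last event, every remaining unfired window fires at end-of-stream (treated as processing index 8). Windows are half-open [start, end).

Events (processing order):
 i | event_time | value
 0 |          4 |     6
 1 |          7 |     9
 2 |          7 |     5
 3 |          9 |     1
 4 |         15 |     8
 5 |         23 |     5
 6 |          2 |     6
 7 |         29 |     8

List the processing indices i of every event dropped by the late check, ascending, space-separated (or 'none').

i=0 t=4 v=6: → [0,6); WM=1
i=1 t=7 v=9: → [6,12); WM=4
i=2 t=7 v=5: → [6,12); WM=4
i=3 t=9 v=1: → [6,12); WM=6; [0,6) fires=6
i=4 t=15 v=8: → [12,18); WM=12; [6,12) fires=15
i=5 t=23 v=5: → [18,24); WM=20; [12,18) fires=8
i=6 t=2 v=6: DROP (t<20-1); WM=20
i=7 t=29 v=8: → [24,30); WM=26; [18,24) fires=5

6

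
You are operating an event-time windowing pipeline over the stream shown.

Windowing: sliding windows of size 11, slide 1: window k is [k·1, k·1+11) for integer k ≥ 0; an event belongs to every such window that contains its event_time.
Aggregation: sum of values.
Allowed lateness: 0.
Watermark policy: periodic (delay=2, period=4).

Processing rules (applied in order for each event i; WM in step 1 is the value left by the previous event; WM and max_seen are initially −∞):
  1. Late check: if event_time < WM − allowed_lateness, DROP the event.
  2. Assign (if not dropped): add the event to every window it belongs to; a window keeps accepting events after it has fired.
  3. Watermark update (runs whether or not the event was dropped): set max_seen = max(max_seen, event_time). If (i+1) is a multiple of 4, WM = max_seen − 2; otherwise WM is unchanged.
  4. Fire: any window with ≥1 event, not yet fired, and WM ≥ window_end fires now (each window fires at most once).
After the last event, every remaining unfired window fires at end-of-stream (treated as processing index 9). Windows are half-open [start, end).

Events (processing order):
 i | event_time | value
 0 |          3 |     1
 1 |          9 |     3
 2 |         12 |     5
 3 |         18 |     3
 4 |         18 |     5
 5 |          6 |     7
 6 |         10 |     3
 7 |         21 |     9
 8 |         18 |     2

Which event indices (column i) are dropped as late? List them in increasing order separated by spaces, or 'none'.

5 6 8

i=0 t=3 v=1: → [3,14),[2,13),[1,12),[0,11); WM=−∞
i=1 t=9 v=3: → [9,20),[8,19),[7,18),[6,17),[5,16),[4,15),[3,14),[2,13),[1,12),[0,11); WM=−∞
i=2 t=12 v=5: → [12,23),[11,22),[10,21),[9,20),[8,19),[7,18),[6,17),[5,16),[4,15),[3,14),[2,13); WM=−∞
i=3 t=18 v=3: → [18,29),[17,28),[16,27),[15,26),[14,25),[13,24),[12,23),[11,22),[10,21),[9,20),[8,19); WM=16; [0,11) fires=4 [1,12) fires=4 [2,13) fires=9 [3,14) fires=9 [4,15) fires=8 [5,16) fires=8
i=4 t=18 v=5: → [18,29),[17,28),[16,27),[15,26),[14,25),[13,24),[12,23),[11,22),[10,21),[9,20),[8,19); WM=16
i=5 t=6 v=7: DROP (t<16-0); WM=16
i=6 t=10 v=3: DROP (t<16-0); WM=16
i=7 t=21 v=9: → [21,32),[20,31),[19,30),[18,29),[17,28),[16,27),[15,26),[14,25),[13,24),[12,23),[11,22); WM=19; [6,17) fires=8 [7,18) fires=8 [8,19) fires=16
i=8 t=18 v=2: DROP (t<19-0); WM=19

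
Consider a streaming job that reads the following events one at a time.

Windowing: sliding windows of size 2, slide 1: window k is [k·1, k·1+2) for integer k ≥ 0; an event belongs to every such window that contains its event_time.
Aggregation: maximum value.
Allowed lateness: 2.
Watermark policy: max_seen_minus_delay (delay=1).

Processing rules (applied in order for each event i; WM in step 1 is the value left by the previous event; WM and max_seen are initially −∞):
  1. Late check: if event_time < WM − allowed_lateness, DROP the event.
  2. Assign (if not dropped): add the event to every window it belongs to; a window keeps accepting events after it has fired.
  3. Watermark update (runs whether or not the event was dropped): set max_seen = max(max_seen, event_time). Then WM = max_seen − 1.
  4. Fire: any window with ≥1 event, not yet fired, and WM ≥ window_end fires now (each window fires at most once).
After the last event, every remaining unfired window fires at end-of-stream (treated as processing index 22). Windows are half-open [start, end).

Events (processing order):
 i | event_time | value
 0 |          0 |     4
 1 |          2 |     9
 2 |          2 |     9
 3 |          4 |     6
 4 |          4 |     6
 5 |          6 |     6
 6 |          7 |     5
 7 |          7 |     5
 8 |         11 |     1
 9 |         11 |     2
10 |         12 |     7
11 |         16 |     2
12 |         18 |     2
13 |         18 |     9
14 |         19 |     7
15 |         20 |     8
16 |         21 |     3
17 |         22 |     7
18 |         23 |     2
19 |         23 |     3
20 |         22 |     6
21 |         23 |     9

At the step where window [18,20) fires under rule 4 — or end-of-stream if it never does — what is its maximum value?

i=0 t=0 v=4: → [0,2); WM=-1
i=1 t=2 v=9: → [2,4),[1,3); WM=1
i=2 t=2 v=9: → [2,4),[1,3); WM=1
i=3 t=4 v=6: → [4,6),[3,5); WM=3; [0,2) fires=4 [1,3) fires=9
i=4 t=4 v=6: → [4,6),[3,5); WM=3
i=5 t=6 v=6: → [6,8),[5,7); WM=5; [2,4) fires=9 [3,5) fires=6
i=6 t=7 v=5: → [7,9),[6,8); WM=6; [4,6) fires=6
i=7 t=7 v=5: → [7,9),[6,8); WM=6
i=8 t=11 v=1: → [11,13),[10,12); WM=10; [5,7) fires=6 [6,8) fires=6 [7,9) fires=5
i=9 t=11 v=2: → [11,13),[10,12); WM=10
i=10 t=12 v=7: → [12,14),[11,13); WM=11
i=11 t=16 v=2: → [16,18),[15,17); WM=15; [10,12) fires=2 [11,13) fires=7 [12,14) fires=7
i=12 t=18 v=2: → [18,20),[17,19); WM=17; [15,17) fires=2
i=13 t=18 v=9: → [18,20),[17,19); WM=17
i=14 t=19 v=7: → [19,21),[18,20); WM=18; [16,18) fires=2
i=15 t=20 v=8: → [20,22),[19,21); WM=19; [17,19) fires=9
i=16 t=21 v=3: → [21,23),[20,22); WM=20; [18,20) fires=9
i=17 t=22 v=7: → [22,24),[21,23); WM=21; [19,21) fires=8
i=18 t=23 v=2: → [23,25),[22,24); WM=22; [20,22) fires=8
i=19 t=23 v=3: → [23,25),[22,24); WM=22
i=20 t=22 v=6: → [22,24),[21,23); WM=22
i=21 t=23 v=9: → [23,25),[22,24); WM=22

9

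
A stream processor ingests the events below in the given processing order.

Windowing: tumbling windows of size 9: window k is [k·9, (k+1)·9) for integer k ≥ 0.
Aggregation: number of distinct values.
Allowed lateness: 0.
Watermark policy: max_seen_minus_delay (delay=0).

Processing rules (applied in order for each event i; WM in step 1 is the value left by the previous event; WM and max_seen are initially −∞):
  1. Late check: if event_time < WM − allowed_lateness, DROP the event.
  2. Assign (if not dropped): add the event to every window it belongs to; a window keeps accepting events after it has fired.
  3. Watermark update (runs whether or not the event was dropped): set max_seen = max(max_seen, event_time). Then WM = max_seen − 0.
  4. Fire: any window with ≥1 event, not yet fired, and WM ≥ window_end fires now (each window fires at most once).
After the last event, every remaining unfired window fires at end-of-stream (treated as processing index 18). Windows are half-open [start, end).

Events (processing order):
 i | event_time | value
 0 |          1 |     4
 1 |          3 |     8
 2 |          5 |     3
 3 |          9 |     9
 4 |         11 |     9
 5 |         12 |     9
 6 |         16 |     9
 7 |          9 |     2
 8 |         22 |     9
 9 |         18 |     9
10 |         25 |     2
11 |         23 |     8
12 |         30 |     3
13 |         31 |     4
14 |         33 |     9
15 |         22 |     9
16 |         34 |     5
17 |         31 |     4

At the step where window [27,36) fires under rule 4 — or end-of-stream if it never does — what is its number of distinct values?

4

i=0 t=1 v=4: → [0,9); WM=1
i=1 t=3 v=8: → [0,9); WM=3
i=2 t=5 v=3: → [0,9); WM=5
i=3 t=9 v=9: → [9,18); WM=9; [0,9) fires=3
i=4 t=11 v=9: → [9,18); WM=11
i=5 t=12 v=9: → [9,18); WM=12
i=6 t=16 v=9: → [9,18); WM=16
i=7 t=9 v=2: DROP (t<16-0); WM=16
i=8 t=22 v=9: → [18,27); WM=22; [9,18) fires=1
i=9 t=18 v=9: DROP (t<22-0); WM=22
i=10 t=25 v=2: → [18,27); WM=25
i=11 t=23 v=8: DROP (t<25-0); WM=25
i=12 t=30 v=3: → [27,36); WM=30; [18,27) fires=2
i=13 t=31 v=4: → [27,36); WM=31
i=14 t=33 v=9: → [27,36); WM=33
i=15 t=22 v=9: DROP (t<33-0); WM=33
i=16 t=34 v=5: → [27,36); WM=34
i=17 t=31 v=4: DROP (t<34-0); WM=34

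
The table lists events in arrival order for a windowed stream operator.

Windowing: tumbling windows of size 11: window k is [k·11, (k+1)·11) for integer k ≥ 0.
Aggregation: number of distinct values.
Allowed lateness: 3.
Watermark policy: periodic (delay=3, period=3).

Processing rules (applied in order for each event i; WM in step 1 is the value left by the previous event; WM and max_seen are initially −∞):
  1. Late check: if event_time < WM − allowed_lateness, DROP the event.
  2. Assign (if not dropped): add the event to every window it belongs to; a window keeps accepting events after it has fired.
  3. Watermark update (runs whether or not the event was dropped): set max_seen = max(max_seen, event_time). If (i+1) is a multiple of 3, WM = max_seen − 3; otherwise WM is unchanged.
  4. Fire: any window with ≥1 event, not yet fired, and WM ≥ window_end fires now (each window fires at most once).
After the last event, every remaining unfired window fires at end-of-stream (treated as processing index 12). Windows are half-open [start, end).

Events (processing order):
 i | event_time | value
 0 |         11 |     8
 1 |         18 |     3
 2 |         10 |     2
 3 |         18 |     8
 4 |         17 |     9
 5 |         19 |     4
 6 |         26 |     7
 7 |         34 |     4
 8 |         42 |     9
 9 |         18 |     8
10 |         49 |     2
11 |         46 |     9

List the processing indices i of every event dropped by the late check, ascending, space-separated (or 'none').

i=0 t=11 v=8: → [11,22); WM=−∞
i=1 t=18 v=3: → [11,22); WM=−∞
i=2 t=10 v=2: → [0,11); WM=15; [0,11) fires=1
i=3 t=18 v=8: → [11,22); WM=15
i=4 t=17 v=9: → [11,22); WM=15
i=5 t=19 v=4: → [11,22); WM=16
i=6 t=26 v=7: → [22,33); WM=16
i=7 t=34 v=4: → [33,44); WM=16
i=8 t=42 v=9: → [33,44); WM=39; [11,22) fires=4 [22,33) fires=1
i=9 t=18 v=8: DROP (t<39-3); WM=39
i=10 t=49 v=2: → [44,55); WM=39
i=11 t=46 v=9: → [44,55); WM=46; [33,44) fires=2

9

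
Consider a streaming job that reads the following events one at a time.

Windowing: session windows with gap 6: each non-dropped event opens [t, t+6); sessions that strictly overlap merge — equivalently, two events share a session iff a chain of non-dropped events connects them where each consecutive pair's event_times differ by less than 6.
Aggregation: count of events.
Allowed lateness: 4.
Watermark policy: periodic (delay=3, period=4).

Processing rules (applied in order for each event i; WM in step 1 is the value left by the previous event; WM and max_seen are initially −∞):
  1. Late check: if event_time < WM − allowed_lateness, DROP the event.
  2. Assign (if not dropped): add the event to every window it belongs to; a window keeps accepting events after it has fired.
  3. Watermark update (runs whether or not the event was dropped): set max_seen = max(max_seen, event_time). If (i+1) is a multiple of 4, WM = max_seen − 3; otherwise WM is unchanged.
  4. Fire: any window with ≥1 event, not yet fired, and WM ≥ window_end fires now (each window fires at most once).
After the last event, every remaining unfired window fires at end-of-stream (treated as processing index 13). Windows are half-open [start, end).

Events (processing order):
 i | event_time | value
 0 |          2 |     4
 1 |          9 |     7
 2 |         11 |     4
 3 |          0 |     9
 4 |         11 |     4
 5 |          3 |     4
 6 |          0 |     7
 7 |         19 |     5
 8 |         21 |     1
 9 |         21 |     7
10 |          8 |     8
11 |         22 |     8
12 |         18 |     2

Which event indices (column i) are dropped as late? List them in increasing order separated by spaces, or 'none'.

i=0 t=2 v=4: → [2,8); WM=−∞
i=1 t=9 v=7: → [9,15); WM=−∞
i=2 t=11 v=4: → [9,17); WM=−∞
i=3 t=0 v=9: → [0,8); WM=8
i=4 t=11 v=4: → [9,17); WM=8
i=5 t=3 v=4: DROP (t<8-4); WM=8
i=6 t=0 v=7: DROP (t<8-4); WM=8
i=7 t=19 v=5: → [19,25); WM=16
i=8 t=21 v=1: → [19,27); WM=16
i=9 t=21 v=7: → [19,27); WM=16
i=10 t=8 v=8: DROP (t<16-4); WM=16
i=11 t=22 v=8: → [19,28); WM=19
i=12 t=18 v=2: → [18,28); WM=19

5 6 10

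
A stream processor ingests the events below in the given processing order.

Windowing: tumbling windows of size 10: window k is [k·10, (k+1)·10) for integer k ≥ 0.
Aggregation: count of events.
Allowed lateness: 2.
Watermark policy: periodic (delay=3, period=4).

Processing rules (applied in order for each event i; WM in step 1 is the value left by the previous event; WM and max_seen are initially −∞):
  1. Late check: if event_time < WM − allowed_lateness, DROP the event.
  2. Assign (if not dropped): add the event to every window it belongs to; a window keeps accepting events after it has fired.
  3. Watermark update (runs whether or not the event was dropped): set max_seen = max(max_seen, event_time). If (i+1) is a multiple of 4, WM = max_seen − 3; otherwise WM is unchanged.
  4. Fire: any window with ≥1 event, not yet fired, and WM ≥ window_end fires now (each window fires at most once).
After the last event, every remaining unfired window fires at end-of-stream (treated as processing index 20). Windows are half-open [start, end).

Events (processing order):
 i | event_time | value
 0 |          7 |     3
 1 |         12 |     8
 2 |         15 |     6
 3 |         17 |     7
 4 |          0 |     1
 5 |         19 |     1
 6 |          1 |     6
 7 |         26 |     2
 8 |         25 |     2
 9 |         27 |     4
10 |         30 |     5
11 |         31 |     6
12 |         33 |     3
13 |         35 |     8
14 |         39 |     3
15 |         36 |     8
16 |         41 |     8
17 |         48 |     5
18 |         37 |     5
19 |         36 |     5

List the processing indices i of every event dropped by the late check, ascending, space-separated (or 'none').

i=0 t=7 v=3: → [0,10); WM=−∞
i=1 t=12 v=8: → [10,20); WM=−∞
i=2 t=15 v=6: → [10,20); WM=−∞
i=3 t=17 v=7: → [10,20); WM=14; [0,10) fires=1
i=4 t=0 v=1: DROP (t<14-2); WM=14
i=5 t=19 v=1: → [10,20); WM=14
i=6 t=1 v=6: DROP (t<14-2); WM=14
i=7 t=26 v=2: → [20,30); WM=23; [10,20) fires=4
i=8 t=25 v=2: → [20,30); WM=23
i=9 t=27 v=4: → [20,30); WM=23
i=10 t=30 v=5: → [30,40); WM=23
i=11 t=31 v=6: → [30,40); WM=28
i=12 t=33 v=3: → [30,40); WM=28
i=13 t=35 v=8: → [30,40); WM=28
i=14 t=39 v=3: → [30,40); WM=28
i=15 t=36 v=8: → [30,40); WM=36; [20,30) fires=3
i=16 t=41 v=8: → [40,50); WM=36
i=17 t=48 v=5: → [40,50); WM=36
i=18 t=37 v=5: → [30,40); WM=36
i=19 t=36 v=5: → [30,40); WM=45; [30,40) fires=8

4 6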